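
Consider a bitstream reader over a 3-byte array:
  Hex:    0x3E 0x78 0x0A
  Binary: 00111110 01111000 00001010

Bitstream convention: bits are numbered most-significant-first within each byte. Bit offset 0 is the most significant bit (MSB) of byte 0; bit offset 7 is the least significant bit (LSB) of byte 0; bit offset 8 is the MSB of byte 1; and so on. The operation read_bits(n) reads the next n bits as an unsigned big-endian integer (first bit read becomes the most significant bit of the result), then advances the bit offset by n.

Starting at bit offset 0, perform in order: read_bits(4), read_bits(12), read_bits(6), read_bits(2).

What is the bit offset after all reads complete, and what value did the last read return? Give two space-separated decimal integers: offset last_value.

Read 1: bits[0:4] width=4 -> value=3 (bin 0011); offset now 4 = byte 0 bit 4; 20 bits remain
Read 2: bits[4:16] width=12 -> value=3704 (bin 111001111000); offset now 16 = byte 2 bit 0; 8 bits remain
Read 3: bits[16:22] width=6 -> value=2 (bin 000010); offset now 22 = byte 2 bit 6; 2 bits remain
Read 4: bits[22:24] width=2 -> value=2 (bin 10); offset now 24 = byte 3 bit 0; 0 bits remain

Answer: 24 2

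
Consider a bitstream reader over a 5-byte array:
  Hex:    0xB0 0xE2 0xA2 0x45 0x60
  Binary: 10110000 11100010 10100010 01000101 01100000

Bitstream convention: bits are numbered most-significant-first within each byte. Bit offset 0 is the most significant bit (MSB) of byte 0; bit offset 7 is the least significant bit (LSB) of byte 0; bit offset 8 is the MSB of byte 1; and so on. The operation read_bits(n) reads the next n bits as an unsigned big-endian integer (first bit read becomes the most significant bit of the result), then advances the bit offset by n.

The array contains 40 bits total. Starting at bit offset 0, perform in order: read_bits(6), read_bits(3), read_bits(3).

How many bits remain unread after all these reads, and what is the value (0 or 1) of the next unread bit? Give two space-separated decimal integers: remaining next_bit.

Answer: 28 0

Derivation:
Read 1: bits[0:6] width=6 -> value=44 (bin 101100); offset now 6 = byte 0 bit 6; 34 bits remain
Read 2: bits[6:9] width=3 -> value=1 (bin 001); offset now 9 = byte 1 bit 1; 31 bits remain
Read 3: bits[9:12] width=3 -> value=6 (bin 110); offset now 12 = byte 1 bit 4; 28 bits remain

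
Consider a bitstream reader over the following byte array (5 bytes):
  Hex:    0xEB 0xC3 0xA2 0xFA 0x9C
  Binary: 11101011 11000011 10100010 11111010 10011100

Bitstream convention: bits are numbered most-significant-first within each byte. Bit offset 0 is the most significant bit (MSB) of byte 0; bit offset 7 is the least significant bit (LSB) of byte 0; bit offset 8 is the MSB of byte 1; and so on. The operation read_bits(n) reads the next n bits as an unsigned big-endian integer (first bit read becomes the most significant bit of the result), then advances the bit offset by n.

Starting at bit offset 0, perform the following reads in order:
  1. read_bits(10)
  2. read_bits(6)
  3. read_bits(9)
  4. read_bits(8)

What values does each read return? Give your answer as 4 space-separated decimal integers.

Read 1: bits[0:10] width=10 -> value=943 (bin 1110101111); offset now 10 = byte 1 bit 2; 30 bits remain
Read 2: bits[10:16] width=6 -> value=3 (bin 000011); offset now 16 = byte 2 bit 0; 24 bits remain
Read 3: bits[16:25] width=9 -> value=325 (bin 101000101); offset now 25 = byte 3 bit 1; 15 bits remain
Read 4: bits[25:33] width=8 -> value=245 (bin 11110101); offset now 33 = byte 4 bit 1; 7 bits remain

Answer: 943 3 325 245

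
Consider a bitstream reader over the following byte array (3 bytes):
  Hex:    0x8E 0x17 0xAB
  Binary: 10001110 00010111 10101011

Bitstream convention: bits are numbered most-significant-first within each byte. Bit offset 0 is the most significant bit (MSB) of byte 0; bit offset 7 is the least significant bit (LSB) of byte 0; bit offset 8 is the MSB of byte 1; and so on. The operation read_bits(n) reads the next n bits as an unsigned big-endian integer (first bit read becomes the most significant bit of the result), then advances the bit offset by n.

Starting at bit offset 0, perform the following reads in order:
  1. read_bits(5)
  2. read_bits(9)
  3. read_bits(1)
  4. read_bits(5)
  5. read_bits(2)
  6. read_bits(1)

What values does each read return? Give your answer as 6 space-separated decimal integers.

Read 1: bits[0:5] width=5 -> value=17 (bin 10001); offset now 5 = byte 0 bit 5; 19 bits remain
Read 2: bits[5:14] width=9 -> value=389 (bin 110000101); offset now 14 = byte 1 bit 6; 10 bits remain
Read 3: bits[14:15] width=1 -> value=1 (bin 1); offset now 15 = byte 1 bit 7; 9 bits remain
Read 4: bits[15:20] width=5 -> value=26 (bin 11010); offset now 20 = byte 2 bit 4; 4 bits remain
Read 5: bits[20:22] width=2 -> value=2 (bin 10); offset now 22 = byte 2 bit 6; 2 bits remain
Read 6: bits[22:23] width=1 -> value=1 (bin 1); offset now 23 = byte 2 bit 7; 1 bits remain

Answer: 17 389 1 26 2 1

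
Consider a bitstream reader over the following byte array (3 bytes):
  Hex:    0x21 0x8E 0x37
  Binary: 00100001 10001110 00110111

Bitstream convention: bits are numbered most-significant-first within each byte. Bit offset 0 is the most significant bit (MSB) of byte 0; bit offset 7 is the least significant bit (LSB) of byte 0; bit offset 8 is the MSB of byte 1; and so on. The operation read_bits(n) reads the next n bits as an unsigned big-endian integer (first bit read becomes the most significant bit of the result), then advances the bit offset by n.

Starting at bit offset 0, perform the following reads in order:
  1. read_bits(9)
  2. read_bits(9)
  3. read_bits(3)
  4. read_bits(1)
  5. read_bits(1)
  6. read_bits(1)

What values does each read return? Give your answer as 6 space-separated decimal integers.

Read 1: bits[0:9] width=9 -> value=67 (bin 001000011); offset now 9 = byte 1 bit 1; 15 bits remain
Read 2: bits[9:18] width=9 -> value=56 (bin 000111000); offset now 18 = byte 2 bit 2; 6 bits remain
Read 3: bits[18:21] width=3 -> value=6 (bin 110); offset now 21 = byte 2 bit 5; 3 bits remain
Read 4: bits[21:22] width=1 -> value=1 (bin 1); offset now 22 = byte 2 bit 6; 2 bits remain
Read 5: bits[22:23] width=1 -> value=1 (bin 1); offset now 23 = byte 2 bit 7; 1 bits remain
Read 6: bits[23:24] width=1 -> value=1 (bin 1); offset now 24 = byte 3 bit 0; 0 bits remain

Answer: 67 56 6 1 1 1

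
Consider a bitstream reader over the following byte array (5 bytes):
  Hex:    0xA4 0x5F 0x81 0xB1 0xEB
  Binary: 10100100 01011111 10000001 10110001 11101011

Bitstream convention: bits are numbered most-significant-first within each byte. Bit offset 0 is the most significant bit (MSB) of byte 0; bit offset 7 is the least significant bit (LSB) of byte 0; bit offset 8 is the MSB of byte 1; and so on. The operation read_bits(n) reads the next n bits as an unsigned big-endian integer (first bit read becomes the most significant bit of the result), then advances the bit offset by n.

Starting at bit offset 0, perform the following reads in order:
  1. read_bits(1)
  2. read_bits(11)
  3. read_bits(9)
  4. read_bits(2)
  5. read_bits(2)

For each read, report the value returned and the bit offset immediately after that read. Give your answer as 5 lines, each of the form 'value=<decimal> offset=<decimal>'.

Read 1: bits[0:1] width=1 -> value=1 (bin 1); offset now 1 = byte 0 bit 1; 39 bits remain
Read 2: bits[1:12] width=11 -> value=581 (bin 01001000101); offset now 12 = byte 1 bit 4; 28 bits remain
Read 3: bits[12:21] width=9 -> value=496 (bin 111110000); offset now 21 = byte 2 bit 5; 19 bits remain
Read 4: bits[21:23] width=2 -> value=0 (bin 00); offset now 23 = byte 2 bit 7; 17 bits remain
Read 5: bits[23:25] width=2 -> value=3 (bin 11); offset now 25 = byte 3 bit 1; 15 bits remain

Answer: value=1 offset=1
value=581 offset=12
value=496 offset=21
value=0 offset=23
value=3 offset=25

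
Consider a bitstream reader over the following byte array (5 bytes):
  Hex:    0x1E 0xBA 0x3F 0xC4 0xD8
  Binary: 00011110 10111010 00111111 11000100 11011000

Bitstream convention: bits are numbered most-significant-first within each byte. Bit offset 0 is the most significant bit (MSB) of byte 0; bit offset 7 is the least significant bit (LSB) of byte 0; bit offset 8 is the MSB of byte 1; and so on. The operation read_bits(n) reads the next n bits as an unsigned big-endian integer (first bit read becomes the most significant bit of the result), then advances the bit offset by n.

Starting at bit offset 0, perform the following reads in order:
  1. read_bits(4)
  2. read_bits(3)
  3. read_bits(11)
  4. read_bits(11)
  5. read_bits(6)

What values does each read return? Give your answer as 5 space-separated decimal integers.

Answer: 1 7 744 2040 38

Derivation:
Read 1: bits[0:4] width=4 -> value=1 (bin 0001); offset now 4 = byte 0 bit 4; 36 bits remain
Read 2: bits[4:7] width=3 -> value=7 (bin 111); offset now 7 = byte 0 bit 7; 33 bits remain
Read 3: bits[7:18] width=11 -> value=744 (bin 01011101000); offset now 18 = byte 2 bit 2; 22 bits remain
Read 4: bits[18:29] width=11 -> value=2040 (bin 11111111000); offset now 29 = byte 3 bit 5; 11 bits remain
Read 5: bits[29:35] width=6 -> value=38 (bin 100110); offset now 35 = byte 4 bit 3; 5 bits remain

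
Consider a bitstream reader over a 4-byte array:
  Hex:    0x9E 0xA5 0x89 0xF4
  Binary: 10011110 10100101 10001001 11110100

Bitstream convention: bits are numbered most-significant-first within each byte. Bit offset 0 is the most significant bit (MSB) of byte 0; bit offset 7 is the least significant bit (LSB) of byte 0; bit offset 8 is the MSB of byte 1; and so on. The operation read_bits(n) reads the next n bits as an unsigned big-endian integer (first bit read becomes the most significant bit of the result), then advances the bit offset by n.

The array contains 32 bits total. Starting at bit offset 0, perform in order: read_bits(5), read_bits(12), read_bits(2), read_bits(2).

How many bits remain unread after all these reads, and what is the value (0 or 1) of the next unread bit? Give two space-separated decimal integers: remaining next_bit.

Read 1: bits[0:5] width=5 -> value=19 (bin 10011); offset now 5 = byte 0 bit 5; 27 bits remain
Read 2: bits[5:17] width=12 -> value=3403 (bin 110101001011); offset now 17 = byte 2 bit 1; 15 bits remain
Read 3: bits[17:19] width=2 -> value=0 (bin 00); offset now 19 = byte 2 bit 3; 13 bits remain
Read 4: bits[19:21] width=2 -> value=1 (bin 01); offset now 21 = byte 2 bit 5; 11 bits remain

Answer: 11 0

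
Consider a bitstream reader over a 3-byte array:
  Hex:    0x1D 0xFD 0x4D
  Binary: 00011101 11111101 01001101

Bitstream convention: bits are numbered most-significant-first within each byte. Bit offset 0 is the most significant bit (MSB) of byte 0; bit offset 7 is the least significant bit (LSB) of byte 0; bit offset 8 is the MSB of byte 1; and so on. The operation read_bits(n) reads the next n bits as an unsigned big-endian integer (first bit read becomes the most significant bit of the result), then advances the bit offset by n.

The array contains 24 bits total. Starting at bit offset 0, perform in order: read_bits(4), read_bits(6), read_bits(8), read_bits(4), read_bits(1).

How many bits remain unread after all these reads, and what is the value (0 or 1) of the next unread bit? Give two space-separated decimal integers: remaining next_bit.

Read 1: bits[0:4] width=4 -> value=1 (bin 0001); offset now 4 = byte 0 bit 4; 20 bits remain
Read 2: bits[4:10] width=6 -> value=55 (bin 110111); offset now 10 = byte 1 bit 2; 14 bits remain
Read 3: bits[10:18] width=8 -> value=245 (bin 11110101); offset now 18 = byte 2 bit 2; 6 bits remain
Read 4: bits[18:22] width=4 -> value=3 (bin 0011); offset now 22 = byte 2 bit 6; 2 bits remain
Read 5: bits[22:23] width=1 -> value=0 (bin 0); offset now 23 = byte 2 bit 7; 1 bits remain

Answer: 1 1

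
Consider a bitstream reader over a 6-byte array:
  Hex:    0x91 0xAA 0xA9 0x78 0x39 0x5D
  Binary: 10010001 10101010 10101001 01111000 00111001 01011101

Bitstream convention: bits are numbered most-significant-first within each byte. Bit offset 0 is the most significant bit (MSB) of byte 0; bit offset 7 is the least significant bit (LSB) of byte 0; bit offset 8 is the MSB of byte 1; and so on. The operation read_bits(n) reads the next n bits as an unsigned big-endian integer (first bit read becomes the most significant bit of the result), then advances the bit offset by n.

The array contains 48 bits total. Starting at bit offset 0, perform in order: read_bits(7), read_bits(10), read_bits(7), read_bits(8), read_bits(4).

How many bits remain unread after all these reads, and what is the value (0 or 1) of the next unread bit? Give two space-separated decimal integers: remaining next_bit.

Read 1: bits[0:7] width=7 -> value=72 (bin 1001000); offset now 7 = byte 0 bit 7; 41 bits remain
Read 2: bits[7:17] width=10 -> value=853 (bin 1101010101); offset now 17 = byte 2 bit 1; 31 bits remain
Read 3: bits[17:24] width=7 -> value=41 (bin 0101001); offset now 24 = byte 3 bit 0; 24 bits remain
Read 4: bits[24:32] width=8 -> value=120 (bin 01111000); offset now 32 = byte 4 bit 0; 16 bits remain
Read 5: bits[32:36] width=4 -> value=3 (bin 0011); offset now 36 = byte 4 bit 4; 12 bits remain

Answer: 12 1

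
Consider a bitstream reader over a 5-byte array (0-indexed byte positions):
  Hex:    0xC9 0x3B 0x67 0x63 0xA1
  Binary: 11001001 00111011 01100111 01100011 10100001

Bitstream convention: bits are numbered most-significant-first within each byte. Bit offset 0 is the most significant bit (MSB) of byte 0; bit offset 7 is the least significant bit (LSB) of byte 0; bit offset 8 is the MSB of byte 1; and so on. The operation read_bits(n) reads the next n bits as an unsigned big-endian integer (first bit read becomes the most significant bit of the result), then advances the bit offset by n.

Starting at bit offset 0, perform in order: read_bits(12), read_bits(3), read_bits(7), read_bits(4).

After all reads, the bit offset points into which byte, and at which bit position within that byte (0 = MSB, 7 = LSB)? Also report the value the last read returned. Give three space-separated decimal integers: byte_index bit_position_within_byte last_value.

Read 1: bits[0:12] width=12 -> value=3219 (bin 110010010011); offset now 12 = byte 1 bit 4; 28 bits remain
Read 2: bits[12:15] width=3 -> value=5 (bin 101); offset now 15 = byte 1 bit 7; 25 bits remain
Read 3: bits[15:22] width=7 -> value=89 (bin 1011001); offset now 22 = byte 2 bit 6; 18 bits remain
Read 4: bits[22:26] width=4 -> value=13 (bin 1101); offset now 26 = byte 3 bit 2; 14 bits remain

Answer: 3 2 13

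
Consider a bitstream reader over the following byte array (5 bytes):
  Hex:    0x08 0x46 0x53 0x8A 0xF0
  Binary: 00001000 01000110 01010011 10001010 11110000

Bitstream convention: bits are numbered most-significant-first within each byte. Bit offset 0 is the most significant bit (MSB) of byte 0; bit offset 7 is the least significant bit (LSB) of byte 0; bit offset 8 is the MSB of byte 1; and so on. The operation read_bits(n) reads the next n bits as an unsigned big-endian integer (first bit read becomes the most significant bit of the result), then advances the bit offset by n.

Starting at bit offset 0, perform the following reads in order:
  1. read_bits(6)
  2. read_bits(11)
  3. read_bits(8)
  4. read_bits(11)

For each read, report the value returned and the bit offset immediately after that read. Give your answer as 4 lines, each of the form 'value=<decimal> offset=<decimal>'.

Read 1: bits[0:6] width=6 -> value=2 (bin 000010); offset now 6 = byte 0 bit 6; 34 bits remain
Read 2: bits[6:17] width=11 -> value=140 (bin 00010001100); offset now 17 = byte 2 bit 1; 23 bits remain
Read 3: bits[17:25] width=8 -> value=167 (bin 10100111); offset now 25 = byte 3 bit 1; 15 bits remain
Read 4: bits[25:36] width=11 -> value=175 (bin 00010101111); offset now 36 = byte 4 bit 4; 4 bits remain

Answer: value=2 offset=6
value=140 offset=17
value=167 offset=25
value=175 offset=36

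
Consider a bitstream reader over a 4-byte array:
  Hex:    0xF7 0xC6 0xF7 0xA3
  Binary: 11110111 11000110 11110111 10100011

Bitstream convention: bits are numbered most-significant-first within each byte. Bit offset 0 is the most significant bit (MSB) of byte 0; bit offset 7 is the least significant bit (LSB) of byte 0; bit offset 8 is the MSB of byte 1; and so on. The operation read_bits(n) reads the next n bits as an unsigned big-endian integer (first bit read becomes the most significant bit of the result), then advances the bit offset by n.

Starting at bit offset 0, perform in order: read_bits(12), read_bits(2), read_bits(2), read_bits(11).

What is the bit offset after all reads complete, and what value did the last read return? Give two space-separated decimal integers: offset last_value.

Read 1: bits[0:12] width=12 -> value=3964 (bin 111101111100); offset now 12 = byte 1 bit 4; 20 bits remain
Read 2: bits[12:14] width=2 -> value=1 (bin 01); offset now 14 = byte 1 bit 6; 18 bits remain
Read 3: bits[14:16] width=2 -> value=2 (bin 10); offset now 16 = byte 2 bit 0; 16 bits remain
Read 4: bits[16:27] width=11 -> value=1981 (bin 11110111101); offset now 27 = byte 3 bit 3; 5 bits remain

Answer: 27 1981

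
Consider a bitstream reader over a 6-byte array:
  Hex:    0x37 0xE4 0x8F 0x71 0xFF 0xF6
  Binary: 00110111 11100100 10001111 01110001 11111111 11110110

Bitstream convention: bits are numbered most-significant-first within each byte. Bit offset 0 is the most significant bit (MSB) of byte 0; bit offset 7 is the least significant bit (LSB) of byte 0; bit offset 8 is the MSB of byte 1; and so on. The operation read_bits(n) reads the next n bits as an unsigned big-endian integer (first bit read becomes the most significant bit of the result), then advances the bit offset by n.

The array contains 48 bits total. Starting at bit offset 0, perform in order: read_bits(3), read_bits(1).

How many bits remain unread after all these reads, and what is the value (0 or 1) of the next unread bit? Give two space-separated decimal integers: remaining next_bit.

Read 1: bits[0:3] width=3 -> value=1 (bin 001); offset now 3 = byte 0 bit 3; 45 bits remain
Read 2: bits[3:4] width=1 -> value=1 (bin 1); offset now 4 = byte 0 bit 4; 44 bits remain

Answer: 44 0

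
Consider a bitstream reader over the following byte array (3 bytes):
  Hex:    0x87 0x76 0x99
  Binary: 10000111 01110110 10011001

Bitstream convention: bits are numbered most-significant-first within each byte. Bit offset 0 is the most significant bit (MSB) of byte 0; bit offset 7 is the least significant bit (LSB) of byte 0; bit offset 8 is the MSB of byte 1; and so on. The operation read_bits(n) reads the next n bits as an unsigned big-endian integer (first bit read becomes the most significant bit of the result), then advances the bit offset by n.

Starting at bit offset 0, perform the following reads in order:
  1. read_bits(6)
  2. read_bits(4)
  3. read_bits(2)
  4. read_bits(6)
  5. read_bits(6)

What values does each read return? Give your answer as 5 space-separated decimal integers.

Answer: 33 13 3 26 25

Derivation:
Read 1: bits[0:6] width=6 -> value=33 (bin 100001); offset now 6 = byte 0 bit 6; 18 bits remain
Read 2: bits[6:10] width=4 -> value=13 (bin 1101); offset now 10 = byte 1 bit 2; 14 bits remain
Read 3: bits[10:12] width=2 -> value=3 (bin 11); offset now 12 = byte 1 bit 4; 12 bits remain
Read 4: bits[12:18] width=6 -> value=26 (bin 011010); offset now 18 = byte 2 bit 2; 6 bits remain
Read 5: bits[18:24] width=6 -> value=25 (bin 011001); offset now 24 = byte 3 bit 0; 0 bits remain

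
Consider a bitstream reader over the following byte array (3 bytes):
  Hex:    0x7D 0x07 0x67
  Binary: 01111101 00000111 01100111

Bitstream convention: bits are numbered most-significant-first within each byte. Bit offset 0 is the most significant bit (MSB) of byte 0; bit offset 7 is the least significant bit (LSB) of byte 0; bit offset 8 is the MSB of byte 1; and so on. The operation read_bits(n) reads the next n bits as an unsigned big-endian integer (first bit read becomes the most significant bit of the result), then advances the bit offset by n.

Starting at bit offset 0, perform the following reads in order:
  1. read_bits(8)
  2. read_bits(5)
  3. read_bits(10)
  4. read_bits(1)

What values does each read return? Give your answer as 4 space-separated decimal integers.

Answer: 125 0 947 1

Derivation:
Read 1: bits[0:8] width=8 -> value=125 (bin 01111101); offset now 8 = byte 1 bit 0; 16 bits remain
Read 2: bits[8:13] width=5 -> value=0 (bin 00000); offset now 13 = byte 1 bit 5; 11 bits remain
Read 3: bits[13:23] width=10 -> value=947 (bin 1110110011); offset now 23 = byte 2 bit 7; 1 bits remain
Read 4: bits[23:24] width=1 -> value=1 (bin 1); offset now 24 = byte 3 bit 0; 0 bits remain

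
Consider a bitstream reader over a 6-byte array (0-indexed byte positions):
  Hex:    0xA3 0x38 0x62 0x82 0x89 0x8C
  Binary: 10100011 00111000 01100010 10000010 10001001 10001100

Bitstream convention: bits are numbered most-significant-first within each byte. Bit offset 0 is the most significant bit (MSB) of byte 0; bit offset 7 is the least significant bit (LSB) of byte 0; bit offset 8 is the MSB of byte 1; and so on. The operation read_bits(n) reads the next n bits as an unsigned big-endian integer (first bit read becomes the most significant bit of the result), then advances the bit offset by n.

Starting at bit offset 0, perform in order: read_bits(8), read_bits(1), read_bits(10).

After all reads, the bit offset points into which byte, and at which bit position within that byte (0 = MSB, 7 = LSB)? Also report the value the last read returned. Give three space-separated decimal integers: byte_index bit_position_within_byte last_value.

Read 1: bits[0:8] width=8 -> value=163 (bin 10100011); offset now 8 = byte 1 bit 0; 40 bits remain
Read 2: bits[8:9] width=1 -> value=0 (bin 0); offset now 9 = byte 1 bit 1; 39 bits remain
Read 3: bits[9:19] width=10 -> value=451 (bin 0111000011); offset now 19 = byte 2 bit 3; 29 bits remain

Answer: 2 3 451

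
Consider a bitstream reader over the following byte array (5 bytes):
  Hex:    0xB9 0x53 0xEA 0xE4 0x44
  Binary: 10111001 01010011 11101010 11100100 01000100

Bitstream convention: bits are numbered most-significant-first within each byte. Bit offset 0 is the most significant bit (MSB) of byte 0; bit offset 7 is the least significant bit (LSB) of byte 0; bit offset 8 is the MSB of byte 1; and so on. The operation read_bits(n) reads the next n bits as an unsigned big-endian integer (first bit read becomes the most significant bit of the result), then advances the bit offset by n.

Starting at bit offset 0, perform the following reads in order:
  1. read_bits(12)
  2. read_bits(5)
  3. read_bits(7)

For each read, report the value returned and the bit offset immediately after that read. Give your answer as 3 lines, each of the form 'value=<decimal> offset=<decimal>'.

Answer: value=2965 offset=12
value=7 offset=17
value=106 offset=24

Derivation:
Read 1: bits[0:12] width=12 -> value=2965 (bin 101110010101); offset now 12 = byte 1 bit 4; 28 bits remain
Read 2: bits[12:17] width=5 -> value=7 (bin 00111); offset now 17 = byte 2 bit 1; 23 bits remain
Read 3: bits[17:24] width=7 -> value=106 (bin 1101010); offset now 24 = byte 3 bit 0; 16 bits remain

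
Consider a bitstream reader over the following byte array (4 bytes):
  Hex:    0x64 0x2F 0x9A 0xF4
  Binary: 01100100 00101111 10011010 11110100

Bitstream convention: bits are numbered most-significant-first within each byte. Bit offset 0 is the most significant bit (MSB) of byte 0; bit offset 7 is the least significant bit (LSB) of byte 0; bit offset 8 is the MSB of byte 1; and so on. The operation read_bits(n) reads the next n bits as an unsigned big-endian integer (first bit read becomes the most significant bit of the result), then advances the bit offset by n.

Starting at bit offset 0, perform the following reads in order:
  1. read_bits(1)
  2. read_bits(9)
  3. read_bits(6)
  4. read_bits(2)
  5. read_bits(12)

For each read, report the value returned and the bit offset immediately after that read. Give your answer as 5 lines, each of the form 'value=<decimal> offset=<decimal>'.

Answer: value=0 offset=1
value=400 offset=10
value=47 offset=16
value=2 offset=18
value=1725 offset=30

Derivation:
Read 1: bits[0:1] width=1 -> value=0 (bin 0); offset now 1 = byte 0 bit 1; 31 bits remain
Read 2: bits[1:10] width=9 -> value=400 (bin 110010000); offset now 10 = byte 1 bit 2; 22 bits remain
Read 3: bits[10:16] width=6 -> value=47 (bin 101111); offset now 16 = byte 2 bit 0; 16 bits remain
Read 4: bits[16:18] width=2 -> value=2 (bin 10); offset now 18 = byte 2 bit 2; 14 bits remain
Read 5: bits[18:30] width=12 -> value=1725 (bin 011010111101); offset now 30 = byte 3 bit 6; 2 bits remain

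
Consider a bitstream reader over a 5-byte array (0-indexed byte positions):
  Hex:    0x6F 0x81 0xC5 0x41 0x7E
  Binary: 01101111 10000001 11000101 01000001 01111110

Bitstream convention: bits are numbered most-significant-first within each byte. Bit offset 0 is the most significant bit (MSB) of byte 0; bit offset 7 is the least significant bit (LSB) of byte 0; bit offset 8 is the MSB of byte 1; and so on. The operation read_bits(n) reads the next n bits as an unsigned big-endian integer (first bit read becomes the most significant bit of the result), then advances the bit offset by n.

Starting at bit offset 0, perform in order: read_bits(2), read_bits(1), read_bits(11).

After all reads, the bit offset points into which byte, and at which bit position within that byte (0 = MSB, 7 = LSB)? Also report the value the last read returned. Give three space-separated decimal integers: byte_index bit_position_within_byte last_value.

Answer: 1 6 992

Derivation:
Read 1: bits[0:2] width=2 -> value=1 (bin 01); offset now 2 = byte 0 bit 2; 38 bits remain
Read 2: bits[2:3] width=1 -> value=1 (bin 1); offset now 3 = byte 0 bit 3; 37 bits remain
Read 3: bits[3:14] width=11 -> value=992 (bin 01111100000); offset now 14 = byte 1 bit 6; 26 bits remain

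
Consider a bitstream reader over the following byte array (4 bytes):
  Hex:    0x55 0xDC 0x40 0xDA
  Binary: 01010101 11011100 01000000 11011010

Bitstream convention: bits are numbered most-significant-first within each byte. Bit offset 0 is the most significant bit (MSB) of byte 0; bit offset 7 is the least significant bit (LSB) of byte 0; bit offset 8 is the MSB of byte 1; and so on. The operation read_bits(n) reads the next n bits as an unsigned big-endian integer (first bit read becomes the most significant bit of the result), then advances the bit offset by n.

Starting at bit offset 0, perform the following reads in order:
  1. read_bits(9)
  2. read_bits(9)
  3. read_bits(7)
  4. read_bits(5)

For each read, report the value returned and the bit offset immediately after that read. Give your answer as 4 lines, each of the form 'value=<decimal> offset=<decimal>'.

Answer: value=171 offset=9
value=369 offset=18
value=1 offset=25
value=22 offset=30

Derivation:
Read 1: bits[0:9] width=9 -> value=171 (bin 010101011); offset now 9 = byte 1 bit 1; 23 bits remain
Read 2: bits[9:18] width=9 -> value=369 (bin 101110001); offset now 18 = byte 2 bit 2; 14 bits remain
Read 3: bits[18:25] width=7 -> value=1 (bin 0000001); offset now 25 = byte 3 bit 1; 7 bits remain
Read 4: bits[25:30] width=5 -> value=22 (bin 10110); offset now 30 = byte 3 bit 6; 2 bits remain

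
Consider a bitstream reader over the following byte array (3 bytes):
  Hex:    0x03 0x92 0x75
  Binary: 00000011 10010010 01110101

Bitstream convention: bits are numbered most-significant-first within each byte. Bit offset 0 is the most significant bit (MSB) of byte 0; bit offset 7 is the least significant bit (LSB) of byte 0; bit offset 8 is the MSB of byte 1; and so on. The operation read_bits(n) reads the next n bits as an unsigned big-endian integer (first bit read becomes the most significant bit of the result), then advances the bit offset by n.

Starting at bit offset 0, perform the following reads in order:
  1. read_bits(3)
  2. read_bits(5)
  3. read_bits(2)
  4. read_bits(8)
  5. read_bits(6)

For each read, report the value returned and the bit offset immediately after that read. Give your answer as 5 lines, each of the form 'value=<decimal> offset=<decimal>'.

Answer: value=0 offset=3
value=3 offset=8
value=2 offset=10
value=73 offset=18
value=53 offset=24

Derivation:
Read 1: bits[0:3] width=3 -> value=0 (bin 000); offset now 3 = byte 0 bit 3; 21 bits remain
Read 2: bits[3:8] width=5 -> value=3 (bin 00011); offset now 8 = byte 1 bit 0; 16 bits remain
Read 3: bits[8:10] width=2 -> value=2 (bin 10); offset now 10 = byte 1 bit 2; 14 bits remain
Read 4: bits[10:18] width=8 -> value=73 (bin 01001001); offset now 18 = byte 2 bit 2; 6 bits remain
Read 5: bits[18:24] width=6 -> value=53 (bin 110101); offset now 24 = byte 3 bit 0; 0 bits remain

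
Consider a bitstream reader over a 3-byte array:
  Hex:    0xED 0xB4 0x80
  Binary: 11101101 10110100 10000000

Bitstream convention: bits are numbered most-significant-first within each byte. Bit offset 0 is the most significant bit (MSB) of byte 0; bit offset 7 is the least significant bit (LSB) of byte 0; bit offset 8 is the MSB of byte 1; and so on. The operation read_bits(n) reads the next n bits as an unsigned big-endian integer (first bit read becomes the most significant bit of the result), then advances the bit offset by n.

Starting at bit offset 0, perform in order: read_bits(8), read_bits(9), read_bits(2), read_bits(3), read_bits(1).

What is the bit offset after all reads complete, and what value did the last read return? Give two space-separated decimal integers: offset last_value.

Answer: 23 0

Derivation:
Read 1: bits[0:8] width=8 -> value=237 (bin 11101101); offset now 8 = byte 1 bit 0; 16 bits remain
Read 2: bits[8:17] width=9 -> value=361 (bin 101101001); offset now 17 = byte 2 bit 1; 7 bits remain
Read 3: bits[17:19] width=2 -> value=0 (bin 00); offset now 19 = byte 2 bit 3; 5 bits remain
Read 4: bits[19:22] width=3 -> value=0 (bin 000); offset now 22 = byte 2 bit 6; 2 bits remain
Read 5: bits[22:23] width=1 -> value=0 (bin 0); offset now 23 = byte 2 bit 7; 1 bits remain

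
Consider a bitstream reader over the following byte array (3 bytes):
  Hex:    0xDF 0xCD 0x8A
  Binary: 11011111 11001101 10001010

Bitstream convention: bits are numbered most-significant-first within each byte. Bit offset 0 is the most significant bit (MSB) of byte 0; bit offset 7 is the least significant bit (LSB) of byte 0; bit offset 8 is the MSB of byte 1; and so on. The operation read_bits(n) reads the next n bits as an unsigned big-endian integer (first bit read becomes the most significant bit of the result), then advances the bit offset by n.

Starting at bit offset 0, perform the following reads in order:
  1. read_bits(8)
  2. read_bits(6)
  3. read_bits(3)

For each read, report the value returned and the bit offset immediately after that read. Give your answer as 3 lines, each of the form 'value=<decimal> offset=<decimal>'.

Answer: value=223 offset=8
value=51 offset=14
value=3 offset=17

Derivation:
Read 1: bits[0:8] width=8 -> value=223 (bin 11011111); offset now 8 = byte 1 bit 0; 16 bits remain
Read 2: bits[8:14] width=6 -> value=51 (bin 110011); offset now 14 = byte 1 bit 6; 10 bits remain
Read 3: bits[14:17] width=3 -> value=3 (bin 011); offset now 17 = byte 2 bit 1; 7 bits remain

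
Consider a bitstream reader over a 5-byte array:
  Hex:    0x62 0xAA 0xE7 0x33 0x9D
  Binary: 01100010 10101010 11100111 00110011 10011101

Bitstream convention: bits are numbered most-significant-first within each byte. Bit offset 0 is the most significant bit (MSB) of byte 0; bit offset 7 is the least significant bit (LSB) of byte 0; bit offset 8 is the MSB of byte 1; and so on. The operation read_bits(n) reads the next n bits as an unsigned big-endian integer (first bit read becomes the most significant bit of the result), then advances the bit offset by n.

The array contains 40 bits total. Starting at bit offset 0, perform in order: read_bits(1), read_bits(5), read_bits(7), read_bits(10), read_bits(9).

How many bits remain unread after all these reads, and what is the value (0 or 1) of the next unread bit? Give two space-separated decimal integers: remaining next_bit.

Answer: 8 1

Derivation:
Read 1: bits[0:1] width=1 -> value=0 (bin 0); offset now 1 = byte 0 bit 1; 39 bits remain
Read 2: bits[1:6] width=5 -> value=24 (bin 11000); offset now 6 = byte 0 bit 6; 34 bits remain
Read 3: bits[6:13] width=7 -> value=85 (bin 1010101); offset now 13 = byte 1 bit 5; 27 bits remain
Read 4: bits[13:23] width=10 -> value=371 (bin 0101110011); offset now 23 = byte 2 bit 7; 17 bits remain
Read 5: bits[23:32] width=9 -> value=307 (bin 100110011); offset now 32 = byte 4 bit 0; 8 bits remain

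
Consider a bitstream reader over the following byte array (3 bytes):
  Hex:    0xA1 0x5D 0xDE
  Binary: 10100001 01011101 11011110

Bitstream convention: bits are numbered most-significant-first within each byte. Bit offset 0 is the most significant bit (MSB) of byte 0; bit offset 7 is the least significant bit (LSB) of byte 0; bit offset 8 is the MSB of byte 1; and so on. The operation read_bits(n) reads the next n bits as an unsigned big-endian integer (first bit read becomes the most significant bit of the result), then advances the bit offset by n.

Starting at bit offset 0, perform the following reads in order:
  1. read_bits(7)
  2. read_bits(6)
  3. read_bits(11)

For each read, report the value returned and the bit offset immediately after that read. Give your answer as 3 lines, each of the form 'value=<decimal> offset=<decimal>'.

Read 1: bits[0:7] width=7 -> value=80 (bin 1010000); offset now 7 = byte 0 bit 7; 17 bits remain
Read 2: bits[7:13] width=6 -> value=43 (bin 101011); offset now 13 = byte 1 bit 5; 11 bits remain
Read 3: bits[13:24] width=11 -> value=1502 (bin 10111011110); offset now 24 = byte 3 bit 0; 0 bits remain

Answer: value=80 offset=7
value=43 offset=13
value=1502 offset=24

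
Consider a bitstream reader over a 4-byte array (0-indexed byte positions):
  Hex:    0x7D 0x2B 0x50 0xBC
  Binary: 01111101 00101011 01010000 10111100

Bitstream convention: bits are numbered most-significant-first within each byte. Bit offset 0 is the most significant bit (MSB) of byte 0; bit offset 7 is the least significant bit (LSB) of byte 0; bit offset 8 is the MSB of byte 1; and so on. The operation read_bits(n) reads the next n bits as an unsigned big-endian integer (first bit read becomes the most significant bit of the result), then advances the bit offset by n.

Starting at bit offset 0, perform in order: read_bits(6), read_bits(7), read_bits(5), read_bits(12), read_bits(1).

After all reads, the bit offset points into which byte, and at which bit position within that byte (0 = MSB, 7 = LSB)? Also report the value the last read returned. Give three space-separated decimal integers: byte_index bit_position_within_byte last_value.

Read 1: bits[0:6] width=6 -> value=31 (bin 011111); offset now 6 = byte 0 bit 6; 26 bits remain
Read 2: bits[6:13] width=7 -> value=37 (bin 0100101); offset now 13 = byte 1 bit 5; 19 bits remain
Read 3: bits[13:18] width=5 -> value=13 (bin 01101); offset now 18 = byte 2 bit 2; 14 bits remain
Read 4: bits[18:30] width=12 -> value=1071 (bin 010000101111); offset now 30 = byte 3 bit 6; 2 bits remain
Read 5: bits[30:31] width=1 -> value=0 (bin 0); offset now 31 = byte 3 bit 7; 1 bits remain

Answer: 3 7 0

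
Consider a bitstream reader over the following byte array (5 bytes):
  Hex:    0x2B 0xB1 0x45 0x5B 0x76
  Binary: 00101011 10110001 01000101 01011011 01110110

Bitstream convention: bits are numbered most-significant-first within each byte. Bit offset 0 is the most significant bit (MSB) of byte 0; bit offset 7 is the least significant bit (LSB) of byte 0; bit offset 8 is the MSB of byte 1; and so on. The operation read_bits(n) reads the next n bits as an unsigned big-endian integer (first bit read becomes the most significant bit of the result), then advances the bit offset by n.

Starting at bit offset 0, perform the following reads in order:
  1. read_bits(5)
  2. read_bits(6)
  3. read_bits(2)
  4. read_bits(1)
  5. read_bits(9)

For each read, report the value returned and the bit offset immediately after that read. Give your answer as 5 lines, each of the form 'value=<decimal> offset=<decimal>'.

Read 1: bits[0:5] width=5 -> value=5 (bin 00101); offset now 5 = byte 0 bit 5; 35 bits remain
Read 2: bits[5:11] width=6 -> value=29 (bin 011101); offset now 11 = byte 1 bit 3; 29 bits remain
Read 3: bits[11:13] width=2 -> value=2 (bin 10); offset now 13 = byte 1 bit 5; 27 bits remain
Read 4: bits[13:14] width=1 -> value=0 (bin 0); offset now 14 = byte 1 bit 6; 26 bits remain
Read 5: bits[14:23] width=9 -> value=162 (bin 010100010); offset now 23 = byte 2 bit 7; 17 bits remain

Answer: value=5 offset=5
value=29 offset=11
value=2 offset=13
value=0 offset=14
value=162 offset=23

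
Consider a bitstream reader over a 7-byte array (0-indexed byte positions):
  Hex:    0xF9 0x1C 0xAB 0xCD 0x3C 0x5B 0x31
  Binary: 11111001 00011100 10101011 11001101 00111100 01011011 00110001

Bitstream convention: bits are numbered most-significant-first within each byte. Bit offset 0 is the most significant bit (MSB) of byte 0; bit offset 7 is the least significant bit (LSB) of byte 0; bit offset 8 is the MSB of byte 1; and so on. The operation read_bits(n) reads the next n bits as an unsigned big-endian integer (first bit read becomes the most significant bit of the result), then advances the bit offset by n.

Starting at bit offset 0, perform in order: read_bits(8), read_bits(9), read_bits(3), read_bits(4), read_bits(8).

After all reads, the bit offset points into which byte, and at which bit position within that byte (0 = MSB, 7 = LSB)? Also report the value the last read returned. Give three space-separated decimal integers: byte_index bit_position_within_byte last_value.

Answer: 4 0 205

Derivation:
Read 1: bits[0:8] width=8 -> value=249 (bin 11111001); offset now 8 = byte 1 bit 0; 48 bits remain
Read 2: bits[8:17] width=9 -> value=57 (bin 000111001); offset now 17 = byte 2 bit 1; 39 bits remain
Read 3: bits[17:20] width=3 -> value=2 (bin 010); offset now 20 = byte 2 bit 4; 36 bits remain
Read 4: bits[20:24] width=4 -> value=11 (bin 1011); offset now 24 = byte 3 bit 0; 32 bits remain
Read 5: bits[24:32] width=8 -> value=205 (bin 11001101); offset now 32 = byte 4 bit 0; 24 bits remain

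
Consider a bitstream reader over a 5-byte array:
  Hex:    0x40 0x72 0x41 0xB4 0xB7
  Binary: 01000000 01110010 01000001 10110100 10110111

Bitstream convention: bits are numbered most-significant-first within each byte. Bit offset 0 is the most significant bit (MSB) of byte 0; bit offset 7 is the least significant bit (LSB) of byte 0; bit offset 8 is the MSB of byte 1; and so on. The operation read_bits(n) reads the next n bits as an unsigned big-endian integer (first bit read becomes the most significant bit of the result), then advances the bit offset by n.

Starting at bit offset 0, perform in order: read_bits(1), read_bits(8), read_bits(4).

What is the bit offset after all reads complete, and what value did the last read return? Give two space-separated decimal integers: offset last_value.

Read 1: bits[0:1] width=1 -> value=0 (bin 0); offset now 1 = byte 0 bit 1; 39 bits remain
Read 2: bits[1:9] width=8 -> value=128 (bin 10000000); offset now 9 = byte 1 bit 1; 31 bits remain
Read 3: bits[9:13] width=4 -> value=14 (bin 1110); offset now 13 = byte 1 bit 5; 27 bits remain

Answer: 13 14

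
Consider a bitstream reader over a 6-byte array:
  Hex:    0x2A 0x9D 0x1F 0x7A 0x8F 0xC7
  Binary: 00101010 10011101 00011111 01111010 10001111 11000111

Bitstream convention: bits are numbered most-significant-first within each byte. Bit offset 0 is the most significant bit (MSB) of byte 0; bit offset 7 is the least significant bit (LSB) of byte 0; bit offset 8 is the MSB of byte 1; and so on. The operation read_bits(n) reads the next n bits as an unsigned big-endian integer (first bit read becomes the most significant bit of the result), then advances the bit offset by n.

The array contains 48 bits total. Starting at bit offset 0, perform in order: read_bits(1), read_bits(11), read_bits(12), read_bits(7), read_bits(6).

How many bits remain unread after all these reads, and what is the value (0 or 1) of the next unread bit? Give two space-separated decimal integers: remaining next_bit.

Read 1: bits[0:1] width=1 -> value=0 (bin 0); offset now 1 = byte 0 bit 1; 47 bits remain
Read 2: bits[1:12] width=11 -> value=681 (bin 01010101001); offset now 12 = byte 1 bit 4; 36 bits remain
Read 3: bits[12:24] width=12 -> value=3359 (bin 110100011111); offset now 24 = byte 3 bit 0; 24 bits remain
Read 4: bits[24:31] width=7 -> value=61 (bin 0111101); offset now 31 = byte 3 bit 7; 17 bits remain
Read 5: bits[31:37] width=6 -> value=17 (bin 010001); offset now 37 = byte 4 bit 5; 11 bits remain

Answer: 11 1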